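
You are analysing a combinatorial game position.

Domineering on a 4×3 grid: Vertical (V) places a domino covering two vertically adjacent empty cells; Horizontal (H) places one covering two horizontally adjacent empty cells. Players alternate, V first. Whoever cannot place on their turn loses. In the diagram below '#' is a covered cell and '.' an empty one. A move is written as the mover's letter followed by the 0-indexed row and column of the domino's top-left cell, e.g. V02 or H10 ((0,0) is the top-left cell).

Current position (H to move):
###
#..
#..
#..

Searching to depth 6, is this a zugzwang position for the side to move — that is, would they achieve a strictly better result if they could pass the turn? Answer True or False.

ply 1, H at ###/#../#../#.. | H11=-1→###/###/#../#..; H21=+1→###/#../###/#..*; H31=-1→###/#../#../###
ply 2: ###/#../###/#.. is terminal -1 (V); from ###/#../#../#.. depth 6
if H skipped the turn, V would face:
~ ply 1, V at ###/#../#../#.. | V11=+1→###/##./##./#..*; V12=+1→###/#.#/#.#/#..; V21=+1→###/#../##./##.; V22=+1→###/#../#.#/#.#
~ ply 2, H at ###/##./##./#.. | H31=-1→###/##./##./###*
~ ply 3, V at ###/##./##./### | V12=+1→###/###/###/###*
~ ply 4: ###/###/###/### is terminal -1 (H); from ###/#../#../#.. depth 6
compare (H): move=+1 vs pass=-1

zugzwang(###/#../#../#.., H) = False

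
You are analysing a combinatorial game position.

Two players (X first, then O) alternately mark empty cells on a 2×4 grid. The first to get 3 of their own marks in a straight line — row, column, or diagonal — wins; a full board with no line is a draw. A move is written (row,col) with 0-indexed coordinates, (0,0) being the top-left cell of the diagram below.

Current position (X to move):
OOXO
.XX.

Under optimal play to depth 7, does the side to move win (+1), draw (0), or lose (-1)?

[OOXO/.XX.] X move#1: (1,0):+1/OOXO/XXX.*, (1,3):+1/OOXO/.XXX
[OOXO/XXX.] end (terminal -1, O#2); searched OOXO/.XX. to 7

value(OOXO/.XX., X) = +1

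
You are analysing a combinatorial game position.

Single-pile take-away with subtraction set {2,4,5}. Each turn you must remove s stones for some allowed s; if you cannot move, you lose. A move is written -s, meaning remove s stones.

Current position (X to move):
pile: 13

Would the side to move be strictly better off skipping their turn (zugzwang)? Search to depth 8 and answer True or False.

ply 1, X at 13 | -2=-1→11; -4=-1→9; -5=+1→8*
ply 2, O at 8 | -2=-1→6*; -4=-1→4; -5=-1→3
ply 3, X at 6 | -2=-1→4; -4=-1→2; -5=+1→1*
ply 4: 1 is terminal -1 (O); from 13 depth 8
suppose X passes — search the same position with O to move:
pass> ply 1, O at 13 | -2=-1→11; -4=-1→9; -5=+1→8*
pass> ply 2, X at 8 | -2=-1→6*; -4=-1→4; -5=-1→3
pass> ply 3, O at 6 | -2=-1→4; -4=-1→2; -5=+1→1*
pass> ply 4: 1 is terminal -1 (X); from 13 depth 8
for X: play +1, pass -1

zugzwang(13, X) = False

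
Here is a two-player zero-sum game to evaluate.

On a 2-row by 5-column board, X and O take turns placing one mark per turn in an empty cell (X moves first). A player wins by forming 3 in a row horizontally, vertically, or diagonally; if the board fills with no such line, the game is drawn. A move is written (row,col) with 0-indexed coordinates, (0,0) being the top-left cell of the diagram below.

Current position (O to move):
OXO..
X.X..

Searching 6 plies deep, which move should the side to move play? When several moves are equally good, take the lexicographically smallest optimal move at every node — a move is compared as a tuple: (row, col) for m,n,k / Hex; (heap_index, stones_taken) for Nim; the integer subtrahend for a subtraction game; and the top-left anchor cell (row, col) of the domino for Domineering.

O's best at [OXO../X.X..]: (1,1)

[OXO../X.X..] O move#1: (0,3):-1/OXOO./X.X.., (0,4):-1/OXO.O/X.X.., (1,1):+0/OXO../XOX..*, (1,3):-1/OXO../X.XO., (1,4):-1/OXO../X.X.O
[OXO../XOX..] X move#2: (0,3):+0/OXOX./XOX..*, (0,4):+0/OXO.X/XOX.., (1,3):+0/OXO../XOXX., (1,4):+0/OXO../XOX.X
[OXOX./XOX..] O move#3: (0,4):+0/OXOXO/XOX..*, (1,3):+0/OXOX./XOXO., (1,4):+0/OXOX./XOX.O
[OXOXO/XOX..] X move#4: (1,3):+0/OXOXO/XOXX.*, (1,4):+0/OXOXO/XOX.X
[OXOXO/XOXX.] O move#5: (1,4):+0/OXOXO/XOXXO*
[OXOXO/XOXXO] end (terminal +0, X#6); searched OXO../X.X.. to 6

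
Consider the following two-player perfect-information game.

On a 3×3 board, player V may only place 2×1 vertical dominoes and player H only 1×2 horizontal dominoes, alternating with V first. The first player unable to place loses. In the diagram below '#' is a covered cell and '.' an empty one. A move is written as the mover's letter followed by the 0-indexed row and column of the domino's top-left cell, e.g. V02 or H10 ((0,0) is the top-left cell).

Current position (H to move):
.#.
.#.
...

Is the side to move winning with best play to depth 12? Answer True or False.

p1 H@[.#./.#./...]: H20[.#./.#./##.]-1* H21[.#./.#./.##]-1
p2 V@[.#./.#./##.]: V00[##./##./##.]+1* V02[.##/.##/##.]+1 V12[.#./.##/###]+1
p3 H@[##./##./##.] terminal -1; root [.#./.#./...] d12

H winning at [.#./.#./...]: False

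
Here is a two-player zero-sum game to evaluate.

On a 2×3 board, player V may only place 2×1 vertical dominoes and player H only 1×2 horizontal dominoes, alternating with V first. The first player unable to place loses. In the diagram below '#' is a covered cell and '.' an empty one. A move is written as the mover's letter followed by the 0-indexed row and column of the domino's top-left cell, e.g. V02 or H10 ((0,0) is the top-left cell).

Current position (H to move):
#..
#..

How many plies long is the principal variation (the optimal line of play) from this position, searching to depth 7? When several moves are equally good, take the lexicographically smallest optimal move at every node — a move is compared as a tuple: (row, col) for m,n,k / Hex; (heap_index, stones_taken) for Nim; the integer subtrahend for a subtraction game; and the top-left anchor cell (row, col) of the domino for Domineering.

p1 H@[#../#..]: H01[###/#..]+1* H11[#../###]+1
p2 V@[###/#..] terminal -1; root [#../#..] d7

PV length from [#../#..]: 1 ply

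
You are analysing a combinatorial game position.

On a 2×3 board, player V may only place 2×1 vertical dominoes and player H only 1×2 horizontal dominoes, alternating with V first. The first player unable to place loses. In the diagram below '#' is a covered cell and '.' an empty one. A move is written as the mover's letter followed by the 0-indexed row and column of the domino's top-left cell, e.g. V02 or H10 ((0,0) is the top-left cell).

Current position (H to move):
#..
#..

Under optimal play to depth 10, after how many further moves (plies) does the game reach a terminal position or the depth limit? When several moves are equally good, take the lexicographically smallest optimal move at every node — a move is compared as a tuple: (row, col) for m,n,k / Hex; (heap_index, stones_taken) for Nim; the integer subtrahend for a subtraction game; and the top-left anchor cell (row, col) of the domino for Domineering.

PV length from [#../#..]: 1 ply

[#../#..] H move#1: H01:+1/###/#..*, H11:+1/#../###
[###/#..] end (terminal -1, V#2); searched #../#.. to 10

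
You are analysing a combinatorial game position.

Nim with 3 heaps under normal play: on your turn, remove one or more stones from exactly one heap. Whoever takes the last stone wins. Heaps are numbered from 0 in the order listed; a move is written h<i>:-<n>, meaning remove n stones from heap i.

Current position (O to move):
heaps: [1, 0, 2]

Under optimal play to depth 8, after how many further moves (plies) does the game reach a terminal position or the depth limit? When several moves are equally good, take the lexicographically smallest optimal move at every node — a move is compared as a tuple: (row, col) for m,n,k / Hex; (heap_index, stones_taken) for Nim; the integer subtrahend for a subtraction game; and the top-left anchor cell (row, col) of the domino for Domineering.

PV length from [(1,0,2)]: 3 plies

[(1,0,2)] O move#1: h0:-1:-1/(0,0,2), h2:-1:+1/(1,0,1)*, h2:-2:-1/(1,0,0)
[(1,0,1)] X move#2: h0:-1:-1/(0,0,1)*, h2:-1:-1/(1,0,0)
[(0,0,1)] O move#3: h2:-1:+1/(0,0,0)*
[(0,0,0)] end (terminal -1, X#4); searched (1,0,2) to 8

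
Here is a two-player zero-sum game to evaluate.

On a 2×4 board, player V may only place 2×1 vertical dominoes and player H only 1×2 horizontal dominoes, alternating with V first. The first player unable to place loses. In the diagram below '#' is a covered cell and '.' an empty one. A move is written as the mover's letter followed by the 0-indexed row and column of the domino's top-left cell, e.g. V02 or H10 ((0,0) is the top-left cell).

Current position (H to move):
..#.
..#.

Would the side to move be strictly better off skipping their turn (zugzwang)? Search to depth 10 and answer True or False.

[..#./..#.] H move#1: H00:+1/###./..#.*, H10:+1/..#./###.
[###./..#.] V move#2: V03:-1/####/..##*
[####/..##] H move#3: H10:+1/####/####*
[####/####] end (terminal -1, V#4); searched ..#./..#. to 10
suppose H passes — search the same position with V to move:
pass> [..#./..#.] V move#1: V00:+1/#.#./#.#.*, V01:+1/.##./.##., V03:-1/..##/..##
pass> [#.#./#.#.] end (terminal -1, H#2); searched ..#./..#. to 10
for H: play +1, pass -1

zugzwang(..#./..#., H) = False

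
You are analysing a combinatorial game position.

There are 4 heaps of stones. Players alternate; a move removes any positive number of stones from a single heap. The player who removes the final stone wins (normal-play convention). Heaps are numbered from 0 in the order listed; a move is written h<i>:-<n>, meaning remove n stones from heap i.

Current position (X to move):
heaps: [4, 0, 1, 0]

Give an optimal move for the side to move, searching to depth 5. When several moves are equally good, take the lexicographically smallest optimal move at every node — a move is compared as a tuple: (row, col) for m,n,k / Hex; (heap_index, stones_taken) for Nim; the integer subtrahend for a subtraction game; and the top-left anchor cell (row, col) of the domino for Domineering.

X's best at [(4,0,1,0)]: h0:-3

ply 1, X at (4,0,1,0) | h0:-1=-1→(3,0,1,0); h0:-2=-1→(2,0,1,0); h0:-3=+1→(1,0,1,0)*; h0:-4=-1→(0,0,1,0); h2:-1=-1→(4,0,0,0)
ply 2, O at (1,0,1,0) | h0:-1=-1→(0,0,1,0)*; h2:-1=-1→(1,0,0,0)
ply 3, X at (0,0,1,0) | h2:-1=+1→(0,0,0,0)*
ply 4: (0,0,0,0) is terminal -1 (O); from (4,0,1,0) depth 5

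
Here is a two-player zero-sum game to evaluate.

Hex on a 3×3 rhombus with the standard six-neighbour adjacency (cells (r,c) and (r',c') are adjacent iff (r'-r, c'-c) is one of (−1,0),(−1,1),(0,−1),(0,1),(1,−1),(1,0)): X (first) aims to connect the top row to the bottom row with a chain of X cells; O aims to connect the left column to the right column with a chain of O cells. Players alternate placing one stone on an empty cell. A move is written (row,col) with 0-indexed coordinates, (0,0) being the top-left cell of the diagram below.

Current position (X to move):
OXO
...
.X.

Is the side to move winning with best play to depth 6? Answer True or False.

X winning at [OXO/.../.X.]: True

p1 X@[OXO/.../.X.]: (1,0)[OXO/X../.X.]+1* (1,1)[OXO/.X./.X.]+1 (1,2)[OXO/..X/.X.]-1 (2,0)[OXO/.../XX.]+1 (2,2)[OXO/.../.XX]-1
p2 O@[OXO/X../.X.]: (1,1)[OXO/XO./.X.]-1* (1,2)[OXO/X.O/.X.]-1 (2,0)[OXO/X../OX.]-1 (2,2)[OXO/X../.XO]-1
p3 X@[OXO/XO./.X.]: (1,2)[OXO/XOX/.X.]-1 (2,0)[OXO/XO./XX.]+1* (2,2)[OXO/XO./.XX]-1
p4 O@[OXO/XO./XX.] terminal -1; root [OXO/.../.X.] d6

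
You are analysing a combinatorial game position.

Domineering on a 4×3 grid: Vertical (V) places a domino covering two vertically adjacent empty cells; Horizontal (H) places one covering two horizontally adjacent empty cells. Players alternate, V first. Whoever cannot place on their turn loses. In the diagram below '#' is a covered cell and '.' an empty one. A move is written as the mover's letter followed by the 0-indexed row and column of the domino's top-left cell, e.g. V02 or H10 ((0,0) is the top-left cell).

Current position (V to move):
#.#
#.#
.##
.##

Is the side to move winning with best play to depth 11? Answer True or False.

V winning at [#.#/#.#/.##/.##]: True

ply 1, V at #.#/#.#/.##/.## | V01=+1→###/###/.##/.##*; V20=+1→#.#/#.#/###/###
ply 2: ###/###/.##/.## is terminal -1 (H); from #.#/#.#/.##/.## depth 11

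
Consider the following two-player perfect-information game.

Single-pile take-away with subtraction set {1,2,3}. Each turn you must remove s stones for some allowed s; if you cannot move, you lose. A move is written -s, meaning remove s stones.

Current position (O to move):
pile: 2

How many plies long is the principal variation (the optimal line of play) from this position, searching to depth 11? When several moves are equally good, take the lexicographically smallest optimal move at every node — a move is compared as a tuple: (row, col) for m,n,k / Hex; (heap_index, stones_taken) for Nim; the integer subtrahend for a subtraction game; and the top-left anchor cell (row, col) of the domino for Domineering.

ply 1, O at 2 | -1=-1→1; -2=+1→0*
ply 2: 0 is terminal -1 (X); from 2 depth 11

PV length from [2]: 1 ply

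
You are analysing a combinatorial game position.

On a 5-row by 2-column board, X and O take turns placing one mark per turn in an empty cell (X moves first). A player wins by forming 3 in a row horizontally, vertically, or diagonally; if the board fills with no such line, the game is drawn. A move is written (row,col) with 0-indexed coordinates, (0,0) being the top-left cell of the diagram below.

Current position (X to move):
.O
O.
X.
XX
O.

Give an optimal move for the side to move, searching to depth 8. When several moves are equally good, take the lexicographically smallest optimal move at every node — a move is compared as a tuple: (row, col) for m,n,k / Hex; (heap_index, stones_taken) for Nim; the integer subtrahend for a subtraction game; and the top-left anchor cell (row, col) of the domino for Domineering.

X's best at [.O/O./X./XX/O.]: (2,1)

ply 1, X at .O/O./X./XX/O. | (0,0)=+0→XO/O./X./XX/O.; (1,1)=+0→.O/OX/X./XX/O.; (2,1)=+1→.O/O./XX/XX/O.*; (4,1)=+0→.O/O./X./XX/OX
ply 2, O at .O/O./XX/XX/O. | (0,0)=-1→OO/O./XX/XX/O.*; (1,1)=-1→.O/OO/XX/XX/O.; (4,1)=-1→.O/O./XX/XX/OO
ply 3, X at OO/O./XX/XX/O. | (1,1)=+1→OO/OX/XX/XX/O.*; (4,1)=+1→OO/O./XX/XX/OX
ply 4: OO/OX/XX/XX/O. is terminal -1 (O); from .O/O./X./XX/O. depth 8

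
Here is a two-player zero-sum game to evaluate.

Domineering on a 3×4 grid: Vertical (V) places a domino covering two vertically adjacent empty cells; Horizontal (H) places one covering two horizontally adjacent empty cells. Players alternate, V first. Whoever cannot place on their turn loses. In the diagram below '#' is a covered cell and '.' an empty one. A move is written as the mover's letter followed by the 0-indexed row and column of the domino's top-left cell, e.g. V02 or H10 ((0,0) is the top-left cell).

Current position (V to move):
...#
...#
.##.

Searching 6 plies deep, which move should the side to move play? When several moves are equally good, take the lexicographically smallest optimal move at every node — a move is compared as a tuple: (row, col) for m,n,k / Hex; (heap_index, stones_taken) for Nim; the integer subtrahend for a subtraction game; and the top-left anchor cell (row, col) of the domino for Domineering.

V's best at [...#/...#/.##.]: V01

ply 1, V at ...#/...#/.##. | V00=-1→#..#/#..#/.##.; V01=+1→.#.#/.#.#/.##.*; V02=-1→..##/..##/.##.; V10=-1→...#/#..#/###.
ply 2: .#.#/.#.#/.##. is terminal -1 (H); from ...#/...#/.##. depth 6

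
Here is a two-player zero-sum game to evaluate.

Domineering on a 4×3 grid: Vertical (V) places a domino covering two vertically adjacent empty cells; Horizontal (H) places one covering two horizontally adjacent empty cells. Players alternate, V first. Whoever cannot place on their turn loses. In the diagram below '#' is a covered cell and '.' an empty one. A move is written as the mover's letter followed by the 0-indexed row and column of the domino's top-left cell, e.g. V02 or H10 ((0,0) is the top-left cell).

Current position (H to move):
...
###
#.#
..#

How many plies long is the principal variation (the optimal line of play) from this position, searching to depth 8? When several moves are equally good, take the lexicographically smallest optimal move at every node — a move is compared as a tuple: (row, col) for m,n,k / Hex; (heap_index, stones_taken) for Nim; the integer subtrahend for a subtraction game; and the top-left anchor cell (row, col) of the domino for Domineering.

[.../###/#.#/..#] H move#1: H00:-1/##./###/#.#/..#, H01:-1/.##/###/#.#/..#, H30:+1/.../###/#.#/###*
[.../###/#.#/###] end (terminal -1, V#2); searched .../###/#.#/..# to 8

PV length from [.../###/#.#/..#]: 1 ply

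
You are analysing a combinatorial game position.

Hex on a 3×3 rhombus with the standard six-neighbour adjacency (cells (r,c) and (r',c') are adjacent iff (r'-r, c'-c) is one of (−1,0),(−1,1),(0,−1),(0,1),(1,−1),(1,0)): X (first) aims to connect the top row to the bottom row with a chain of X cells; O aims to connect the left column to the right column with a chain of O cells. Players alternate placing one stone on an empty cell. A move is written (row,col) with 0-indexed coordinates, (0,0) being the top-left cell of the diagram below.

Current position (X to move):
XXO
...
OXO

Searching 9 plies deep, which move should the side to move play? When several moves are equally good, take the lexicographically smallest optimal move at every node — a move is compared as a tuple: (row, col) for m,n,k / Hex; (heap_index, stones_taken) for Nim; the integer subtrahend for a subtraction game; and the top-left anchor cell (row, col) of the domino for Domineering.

[XXO/.../OXO] X move#1: (1,0):-1/XXO/X../OXO, (1,1):+1/XXO/.X./OXO*, (1,2):-1/XXO/..X/OXO
[XXO/.X./OXO] end (terminal -1, O#2); searched XXO/.../OXO to 9

X's best at [XXO/.../OXO]: (1,1)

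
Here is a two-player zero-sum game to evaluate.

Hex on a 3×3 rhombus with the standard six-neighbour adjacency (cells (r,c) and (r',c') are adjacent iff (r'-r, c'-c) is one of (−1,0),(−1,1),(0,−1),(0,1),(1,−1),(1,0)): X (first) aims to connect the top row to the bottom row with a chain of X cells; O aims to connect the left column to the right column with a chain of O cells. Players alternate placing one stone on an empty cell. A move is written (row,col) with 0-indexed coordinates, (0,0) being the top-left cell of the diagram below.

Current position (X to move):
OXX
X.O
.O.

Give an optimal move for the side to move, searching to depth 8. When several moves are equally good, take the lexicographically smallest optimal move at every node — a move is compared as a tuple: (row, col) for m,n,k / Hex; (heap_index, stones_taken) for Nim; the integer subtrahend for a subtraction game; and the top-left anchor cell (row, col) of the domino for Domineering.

X's best at [OXX/X.O/.O.]: (2,0)

[OXX/X.O/.O.] X move#1: (1,1):-1/OXX/XXO/.O., (2,0):+1/OXX/X.O/XO.*, (2,2):-1/OXX/X.O/.OX
[OXX/X.O/XO.] end (terminal -1, O#2); searched OXX/X.O/.O. to 8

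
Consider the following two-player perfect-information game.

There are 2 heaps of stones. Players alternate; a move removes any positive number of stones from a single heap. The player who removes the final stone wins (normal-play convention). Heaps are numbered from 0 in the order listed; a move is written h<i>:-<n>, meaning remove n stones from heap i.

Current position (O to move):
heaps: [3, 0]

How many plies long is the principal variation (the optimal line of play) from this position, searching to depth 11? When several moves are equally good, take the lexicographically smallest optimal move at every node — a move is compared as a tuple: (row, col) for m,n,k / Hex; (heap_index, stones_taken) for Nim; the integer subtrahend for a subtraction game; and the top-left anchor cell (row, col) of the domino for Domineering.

PV length from [(3,0)]: 1 ply

ply 1, O at (3,0) | h0:-1=-1→(2,0); h0:-2=-1→(1,0); h0:-3=+1→(0,0)*
ply 2: (0,0) is terminal -1 (X); from (3,0) depth 11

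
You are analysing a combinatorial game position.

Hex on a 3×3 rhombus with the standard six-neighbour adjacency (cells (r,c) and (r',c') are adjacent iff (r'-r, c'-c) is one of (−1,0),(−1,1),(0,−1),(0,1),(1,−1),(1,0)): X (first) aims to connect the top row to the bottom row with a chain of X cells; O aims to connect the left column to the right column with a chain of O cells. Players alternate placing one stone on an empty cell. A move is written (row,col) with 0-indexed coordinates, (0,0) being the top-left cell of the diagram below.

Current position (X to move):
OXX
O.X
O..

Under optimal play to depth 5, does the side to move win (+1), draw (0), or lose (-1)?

value(OXX/O.X/O.., X) = +1

[OXX/O.X/O..] X move#1: (1,1):+1/OXX/OXX/O..*, (2,1):+1/OXX/O.X/OX., (2,2):+1/OXX/O.X/O.X
[OXX/OXX/O..] O move#2: (2,1):-1/OXX/OXX/OO.*, (2,2):-1/OXX/OXX/O.O
[OXX/OXX/OO.] X move#3: (2,2):+1/OXX/OXX/OOX*
[OXX/OXX/OOX] end (terminal -1, O#4); searched OXX/O.X/O.. to 5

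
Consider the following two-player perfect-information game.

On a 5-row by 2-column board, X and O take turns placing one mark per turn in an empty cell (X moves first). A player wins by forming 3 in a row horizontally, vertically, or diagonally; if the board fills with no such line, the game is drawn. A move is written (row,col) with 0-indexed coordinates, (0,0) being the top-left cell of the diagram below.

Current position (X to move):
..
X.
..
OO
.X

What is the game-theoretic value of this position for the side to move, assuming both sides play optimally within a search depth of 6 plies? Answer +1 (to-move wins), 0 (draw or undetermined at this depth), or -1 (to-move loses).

[../X./../OO/.X] X move#1: (0,0):+0/X./X./../OO/.X*, (0,1):+0/.X/X./../OO/.X, (1,1):+0/../XX/../OO/.X, (2,0):+0/../X./X./OO/.X, (2,1):+0/../X./.X/OO/.X, (4,0):+0/../X./../OO/XX
[X./X./../OO/.X] O move#2: (0,1):-1/XO/X./../OO/.X, (1,1):-1/X./XO/../OO/.X, (2,0):+0/X./X./O./OO/.X*, (2,1):-1/X./X./.O/OO/.X, (4,0):-1/X./X./../OO/OX
[X./X./O./OO/.X] X move#3: (0,1):-1/XX/X./O./OO/.X, (1,1):-1/X./XX/O./OO/.X, (2,1):-1/X./X./OX/OO/.X, (4,0):+0/X./X./O./OO/XX*
[X./X./O./OO/XX] O move#4: (0,1):+0/XO/X./O./OO/XX*, (1,1):+0/X./XO/O./OO/XX, (2,1):+0/X./X./OO/OO/XX
[XO/X./O./OO/XX] X move#5: (1,1):+0/XO/XX/O./OO/XX*, (2,1):+0/XO/X./OX/OO/XX
[XO/XX/O./OO/XX] O move#6: (2,1):+0/XO/XX/OO/OO/XX*
[XO/XX/OO/OO/XX] end (terminal +0, X#7); searched ../X./../OO/.X to 6

value(../X./../OO/.X, X) = 0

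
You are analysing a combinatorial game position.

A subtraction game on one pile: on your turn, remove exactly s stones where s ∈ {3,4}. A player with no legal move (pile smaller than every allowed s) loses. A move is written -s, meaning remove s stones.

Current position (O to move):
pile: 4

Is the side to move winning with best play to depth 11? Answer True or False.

O winning at [4]: True

ply 1, O at 4 | -3=+1→1*; -4=+1→0
ply 2: 1 is terminal -1 (X); from 4 depth 11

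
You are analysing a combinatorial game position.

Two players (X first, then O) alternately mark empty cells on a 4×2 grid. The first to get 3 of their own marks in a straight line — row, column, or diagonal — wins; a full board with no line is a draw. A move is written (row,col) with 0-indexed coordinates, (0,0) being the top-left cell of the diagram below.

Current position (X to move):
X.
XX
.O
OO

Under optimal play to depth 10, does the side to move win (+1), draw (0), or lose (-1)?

value(X./XX/.O/OO, X) = +1

[X./XX/.O/OO] X move#1: (0,1):+0/XX/XX/.O/OO, (2,0):+1/X./XX/XO/OO*
[X./XX/XO/OO] end (terminal -1, O#2); searched X./XX/.O/OO to 10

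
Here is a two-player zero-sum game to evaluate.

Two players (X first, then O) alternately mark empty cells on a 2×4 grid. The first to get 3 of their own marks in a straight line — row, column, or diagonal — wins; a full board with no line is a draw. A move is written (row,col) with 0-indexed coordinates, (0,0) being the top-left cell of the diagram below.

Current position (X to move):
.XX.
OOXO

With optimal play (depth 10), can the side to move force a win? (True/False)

p1 X@[.XX./OOXO]: (0,0)[XXX./OOXO]+1* (0,3)[.XXX/OOXO]+1
p2 O@[XXX./OOXO] terminal -1; root [.XX./OOXO] d10

X winning at [.XX./OOXO]: True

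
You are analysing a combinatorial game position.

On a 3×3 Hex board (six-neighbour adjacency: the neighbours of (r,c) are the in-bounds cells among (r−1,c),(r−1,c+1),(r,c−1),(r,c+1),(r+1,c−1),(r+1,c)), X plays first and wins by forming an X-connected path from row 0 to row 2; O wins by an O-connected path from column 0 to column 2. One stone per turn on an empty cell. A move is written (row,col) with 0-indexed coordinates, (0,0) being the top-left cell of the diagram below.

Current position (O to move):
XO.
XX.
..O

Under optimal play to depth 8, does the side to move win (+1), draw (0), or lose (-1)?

value(XO./XX./..O, O) = -1

[XO./XX./..O] O move#1: (0,2):-1/XOO/XX./..O*, (1,2):-1/XO./XXO/..O, (2,0):-1/XO./XX./O.O, (2,1):-1/XO./XX./.OO
[XOO/XX./..O] X move#2: (1,2):+1/XOO/XXX/..O*, (2,0):+1/XOO/XX./X.O, (2,1):+1/XOO/XX./.XO
[XOO/XXX/..O] O move#3: (2,0):-1/XOO/XXX/O.O*, (2,1):-1/XOO/XXX/.OO
[XOO/XXX/O.O] X move#4: (2,1):+1/XOO/XXX/OXO*
[XOO/XXX/OXO] end (terminal -1, O#5); searched XO./XX./..O to 8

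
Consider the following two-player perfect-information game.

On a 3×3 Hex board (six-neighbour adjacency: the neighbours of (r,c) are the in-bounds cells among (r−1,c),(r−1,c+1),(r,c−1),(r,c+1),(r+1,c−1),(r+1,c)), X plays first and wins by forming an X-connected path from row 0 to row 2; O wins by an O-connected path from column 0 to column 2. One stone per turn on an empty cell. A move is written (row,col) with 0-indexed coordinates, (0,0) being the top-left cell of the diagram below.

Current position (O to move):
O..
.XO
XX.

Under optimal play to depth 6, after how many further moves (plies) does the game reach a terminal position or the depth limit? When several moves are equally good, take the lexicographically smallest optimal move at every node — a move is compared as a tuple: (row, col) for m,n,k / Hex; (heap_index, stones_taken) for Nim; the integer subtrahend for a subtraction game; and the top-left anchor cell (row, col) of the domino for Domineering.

PV length from [O../.XO/XX.]: 2 plies

ply 1, O at O../.XO/XX. | (0,1)=-1→OO./.XO/XX.*; (0,2)=-1→O.O/.XO/XX.; (1,0)=-1→O../OXO/XX.; (2,2)=-1→O../.XO/XXO
ply 2, X at OO./.XO/XX. | (0,2)=+1→OOX/.XO/XX.*; (1,0)=-1→OO./XXO/XX.; (2,2)=-1→OO./.XO/XXX
ply 3: OOX/.XO/XX. is terminal -1 (O); from O../.XO/XX. depth 6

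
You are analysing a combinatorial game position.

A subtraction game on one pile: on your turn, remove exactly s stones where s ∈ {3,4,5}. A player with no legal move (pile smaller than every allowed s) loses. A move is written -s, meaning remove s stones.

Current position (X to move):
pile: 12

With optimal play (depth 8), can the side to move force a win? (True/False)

ply 1, X at 12 | -3=+1→9*; -4=+1→8; -5=-1→7
ply 2, O at 9 | -3=-1→6*; -4=-1→5; -5=-1→4
ply 3, X at 6 | -3=-1→3; -4=+1→2*; -5=+1→1
ply 4: 2 is terminal -1 (O); from 12 depth 8

X winning at [12]: True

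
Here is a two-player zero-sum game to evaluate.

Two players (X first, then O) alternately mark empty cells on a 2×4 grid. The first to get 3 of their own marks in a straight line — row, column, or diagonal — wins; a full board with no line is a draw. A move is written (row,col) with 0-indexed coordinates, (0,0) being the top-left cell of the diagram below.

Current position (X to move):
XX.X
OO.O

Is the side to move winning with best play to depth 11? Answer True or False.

p1 X@[XX.X/OO.O]: (0,2)[XXXX/OO.O]+1* (1,2)[XX.X/OOXO]+0
p2 O@[XXXX/OO.O] terminal -1; root [XX.X/OO.O] d11

X winning at [XX.X/OO.O]: True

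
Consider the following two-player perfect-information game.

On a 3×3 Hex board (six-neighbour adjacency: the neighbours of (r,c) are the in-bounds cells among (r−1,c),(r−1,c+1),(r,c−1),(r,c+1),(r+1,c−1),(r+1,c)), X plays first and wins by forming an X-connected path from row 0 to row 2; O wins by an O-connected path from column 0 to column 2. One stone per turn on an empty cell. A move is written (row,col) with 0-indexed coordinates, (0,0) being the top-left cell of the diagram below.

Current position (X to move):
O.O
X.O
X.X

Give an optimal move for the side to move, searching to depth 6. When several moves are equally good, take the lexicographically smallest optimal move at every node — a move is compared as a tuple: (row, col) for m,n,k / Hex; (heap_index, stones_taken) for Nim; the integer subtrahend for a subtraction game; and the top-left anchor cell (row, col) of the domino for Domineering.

[O.O/X.O/X.X] X move#1: (0,1):+1/OXO/X.O/X.X*, (1,1):-1/O.O/XXO/X.X, (2,1):-1/O.O/X.O/XXX
[OXO/X.O/X.X] end (terminal -1, O#2); searched O.O/X.O/X.X to 6

X's best at [O.O/X.O/X.X]: (0,1)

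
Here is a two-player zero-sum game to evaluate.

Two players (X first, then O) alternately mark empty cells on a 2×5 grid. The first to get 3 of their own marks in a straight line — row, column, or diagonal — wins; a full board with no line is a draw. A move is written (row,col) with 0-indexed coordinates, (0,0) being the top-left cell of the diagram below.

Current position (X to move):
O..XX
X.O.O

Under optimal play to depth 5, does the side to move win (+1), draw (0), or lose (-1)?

value(O..XX/X.O.O, X) = +1

p1 X@[O..XX/X.O.O]: (0,1)[OX.XX/X.O.O]-1 (0,2)[O.XXX/X.O.O]+1* (1,1)[O..XX/XXO.O]-1 (1,3)[O..XX/X.OXO]+0
p2 O@[O.XXX/X.O.O] terminal -1; root [O..XX/X.O.O] d5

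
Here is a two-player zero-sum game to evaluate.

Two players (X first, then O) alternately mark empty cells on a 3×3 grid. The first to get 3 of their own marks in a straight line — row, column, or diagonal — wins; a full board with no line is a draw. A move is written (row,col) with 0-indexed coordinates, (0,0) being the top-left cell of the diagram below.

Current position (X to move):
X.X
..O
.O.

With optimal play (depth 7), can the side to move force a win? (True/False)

X winning at [X.X/..O/.O.]: True

[X.X/..O/.O.] X move#1: (0,1):+1/XXX/..O/.O.*, (1,0):+1/X.X/X.O/.O., (1,1):+1/X.X/.XO/.O., (2,0):+1/X.X/..O/XO., (2,2):+1/X.X/..O/.OX
[XXX/..O/.O.] end (terminal -1, O#2); searched X.X/..O/.O. to 7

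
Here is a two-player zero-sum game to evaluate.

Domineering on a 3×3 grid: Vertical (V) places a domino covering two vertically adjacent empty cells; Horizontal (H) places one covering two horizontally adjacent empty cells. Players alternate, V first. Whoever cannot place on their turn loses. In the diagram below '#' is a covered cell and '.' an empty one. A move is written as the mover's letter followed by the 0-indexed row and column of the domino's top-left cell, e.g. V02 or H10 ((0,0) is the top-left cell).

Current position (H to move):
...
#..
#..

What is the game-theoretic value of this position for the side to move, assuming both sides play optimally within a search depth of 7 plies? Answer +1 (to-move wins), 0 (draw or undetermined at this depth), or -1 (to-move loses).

ply 1, H at .../#../#.. | H00=-1→##./#../#..; H01=-1→.##/#../#..; H11=+1→.../###/#..*; H21=-1→.../#../###
ply 2: .../###/#.. is terminal -1 (V); from .../#../#.. depth 7

value(.../#../#.., H) = +1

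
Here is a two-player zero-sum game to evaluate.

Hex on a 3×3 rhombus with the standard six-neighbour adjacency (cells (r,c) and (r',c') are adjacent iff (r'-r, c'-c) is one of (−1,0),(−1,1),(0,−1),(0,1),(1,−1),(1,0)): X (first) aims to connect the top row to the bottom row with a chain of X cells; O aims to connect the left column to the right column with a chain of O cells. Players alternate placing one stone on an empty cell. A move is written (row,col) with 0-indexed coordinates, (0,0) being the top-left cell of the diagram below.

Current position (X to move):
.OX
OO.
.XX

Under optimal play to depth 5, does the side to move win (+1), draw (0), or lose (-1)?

[.OX/OO./.XX] X move#1: (0,0):-1/XOX/OO./.XX, (1,2):+1/.OX/OOX/.XX*, (2,0):-1/.OX/OO./XXX
[.OX/OOX/.XX] end (terminal -1, O#2); searched .OX/OO./.XX to 5

value(.OX/OO./.XX, X) = +1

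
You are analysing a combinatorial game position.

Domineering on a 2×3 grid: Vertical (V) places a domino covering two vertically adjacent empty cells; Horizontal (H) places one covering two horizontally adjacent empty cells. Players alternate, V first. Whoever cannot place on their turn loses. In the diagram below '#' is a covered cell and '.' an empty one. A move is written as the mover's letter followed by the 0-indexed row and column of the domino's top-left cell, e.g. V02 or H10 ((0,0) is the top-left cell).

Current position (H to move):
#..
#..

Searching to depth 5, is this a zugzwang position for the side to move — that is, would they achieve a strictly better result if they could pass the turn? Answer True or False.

zugzwang(#../#.., H) = False

p1 H@[#../#..]: H01[###/#..]+1* H11[#../###]+1
p2 V@[###/#..] terminal -1; root [#../#..] d5
pass branch (V moves first from the same position):
  | p1 V@[#../#..]: V01[##./##.]+1* V02[#.#/#.#]+1
  | p2 H@[##./##.] terminal -1; root [#../#..] d5
H moving scores +1; H passing scores -1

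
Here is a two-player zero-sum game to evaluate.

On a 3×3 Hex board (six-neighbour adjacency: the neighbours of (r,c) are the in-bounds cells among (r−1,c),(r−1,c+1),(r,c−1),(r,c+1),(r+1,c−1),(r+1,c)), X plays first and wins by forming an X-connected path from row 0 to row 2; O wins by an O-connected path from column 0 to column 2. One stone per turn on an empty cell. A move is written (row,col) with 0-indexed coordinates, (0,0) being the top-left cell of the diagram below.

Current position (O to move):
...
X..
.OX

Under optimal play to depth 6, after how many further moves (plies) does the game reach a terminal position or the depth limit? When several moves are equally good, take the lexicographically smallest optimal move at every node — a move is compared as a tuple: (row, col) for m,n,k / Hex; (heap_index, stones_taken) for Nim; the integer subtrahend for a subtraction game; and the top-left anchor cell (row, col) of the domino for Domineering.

ply 1, O at .../X../.OX | (0,0)=-1→O../X../.OX*; (0,1)=-1→.O./X../.OX; (0,2)=-1→..O/X../.OX; (1,1)=-1→.../XO./.OX; (1,2)=-1→.../X.O/.OX; (2,0)=-1→.../X../OOX
ply 2, X at O../X../.OX | (0,1)=+1→OX./X../.OX*; (0,2)=+1→O.X/X../.OX; (1,1)=+1→O../XX./.OX; (1,2)=+1→O../X.X/.OX; (2,0)=+1→O../X../XOX
ply 3, O at OX./X../.OX | (0,2)=-1→OXO/X../.OX*; (1,1)=-1→OX./XO./.OX; (1,2)=-1→OX./X.O/.OX; (2,0)=-1→OX./X../OOX
ply 4, X at OXO/X../.OX | (1,1)=+1→OXO/XX./.OX*; (1,2)=+1→OXO/X.X/.OX; (2,0)=+1→OXO/X../XOX
ply 5, O at OXO/XX./.OX | (1,2)=-1→OXO/XXO/.OX*; (2,0)=-1→OXO/XX./OOX
ply 6, X at OXO/XXO/.OX | (2,0)=+1→OXO/XXO/XOX*
ply 7: OXO/XXO/XOX is terminal -1 (O); from .../X../.OX depth 6

PV length from [.../X../.OX]: 6 plies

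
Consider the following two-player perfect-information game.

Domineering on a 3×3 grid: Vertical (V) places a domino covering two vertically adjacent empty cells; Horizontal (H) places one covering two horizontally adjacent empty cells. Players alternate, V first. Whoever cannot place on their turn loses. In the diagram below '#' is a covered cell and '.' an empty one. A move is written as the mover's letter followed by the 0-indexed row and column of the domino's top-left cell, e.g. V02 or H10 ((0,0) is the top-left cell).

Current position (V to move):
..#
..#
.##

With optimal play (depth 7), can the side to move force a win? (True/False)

[..#/..#/.##] V move#1: V00:+1/#.#/#.#/.##*, V01:+1/.##/.##/.##, V10:-1/..#/#.#/###
[#.#/#.#/.##] end (terminal -1, H#2); searched ..#/..#/.## to 7

V winning at [..#/..#/.##]: True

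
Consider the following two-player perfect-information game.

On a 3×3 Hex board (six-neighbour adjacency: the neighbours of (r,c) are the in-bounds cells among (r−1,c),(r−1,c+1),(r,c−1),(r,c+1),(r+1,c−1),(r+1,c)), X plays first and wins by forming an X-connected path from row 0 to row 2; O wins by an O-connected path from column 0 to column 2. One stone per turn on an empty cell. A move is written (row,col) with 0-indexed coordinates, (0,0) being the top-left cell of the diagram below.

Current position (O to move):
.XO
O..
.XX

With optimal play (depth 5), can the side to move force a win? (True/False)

O winning at [.XO/O../.XX]: True

p1 O@[.XO/O../.XX]: (0,0)[OXO/O../.XX]-1 (1,1)[.XO/OO./.XX]+1* (1,2)[.XO/O.O/.XX]-1 (2,0)[.XO/O../OXX]-1
p2 X@[.XO/OO./.XX] terminal -1; root [.XO/O../.XX] d5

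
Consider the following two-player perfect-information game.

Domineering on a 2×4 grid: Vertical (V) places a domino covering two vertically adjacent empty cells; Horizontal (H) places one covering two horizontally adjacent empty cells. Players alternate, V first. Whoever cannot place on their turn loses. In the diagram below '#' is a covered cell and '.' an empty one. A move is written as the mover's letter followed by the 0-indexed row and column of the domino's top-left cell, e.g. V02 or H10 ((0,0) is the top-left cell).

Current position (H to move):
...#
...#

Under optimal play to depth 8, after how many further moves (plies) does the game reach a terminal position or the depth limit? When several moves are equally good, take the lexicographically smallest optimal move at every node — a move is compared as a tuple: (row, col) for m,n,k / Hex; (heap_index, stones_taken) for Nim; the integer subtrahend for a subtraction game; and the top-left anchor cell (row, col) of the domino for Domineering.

ply 1, H at ...#/...# | H00=+1→##.#/...#*; H01=+1→.###/...#; H10=+1→...#/##.#; H11=+1→...#/.###
ply 2, V at ##.#/...# | V02=-1→####/..##*
ply 3, H at ####/..## | H10=+1→####/####*
ply 4: ####/#### is terminal -1 (V); from ...#/...# depth 8

PV length from [...#/...#]: 3 plies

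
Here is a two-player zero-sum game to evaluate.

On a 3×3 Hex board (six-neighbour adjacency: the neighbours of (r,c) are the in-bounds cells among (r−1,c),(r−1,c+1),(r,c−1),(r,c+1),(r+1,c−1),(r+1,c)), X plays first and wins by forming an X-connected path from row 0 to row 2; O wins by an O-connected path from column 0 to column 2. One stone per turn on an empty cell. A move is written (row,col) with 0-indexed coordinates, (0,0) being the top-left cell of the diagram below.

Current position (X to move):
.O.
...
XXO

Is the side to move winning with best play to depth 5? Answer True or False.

X winning at [.O./.../XXO]: True

[.O./.../XXO] X move#1: (0,0):+1/XO./.../XXO*, (0,2):+1/.OX/.../XXO, (1,0):+1/.O./X../XXO, (1,1):-1/.O./.X./XXO, (1,2):-1/.O./..X/XXO
[XO./.../XXO] O move#2: (0,2):-1/XOO/.../XXO*, (1,0):-1/XO./O../XXO, (1,1):-1/XO./.O./XXO, (1,2):-1/XO./..O/XXO
[XOO/.../XXO] X move#3: (1,0):+1/XOO/X../XXO*, (1,1):-1/XOO/.X./XXO, (1,2):-1/XOO/..X/XXO
[XOO/X../XXO] end (terminal -1, O#4); searched .O./.../XXO to 5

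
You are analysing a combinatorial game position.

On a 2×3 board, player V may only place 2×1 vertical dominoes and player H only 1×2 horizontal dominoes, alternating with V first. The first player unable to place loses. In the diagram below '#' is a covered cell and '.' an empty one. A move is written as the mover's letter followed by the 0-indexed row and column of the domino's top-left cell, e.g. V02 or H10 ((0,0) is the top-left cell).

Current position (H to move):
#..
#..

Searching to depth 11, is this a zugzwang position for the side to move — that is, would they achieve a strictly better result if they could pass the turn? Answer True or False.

zugzwang(#../#.., H) = False

ply 1, H at #../#.. | H01=+1→###/#..*; H11=+1→#../###
ply 2: ###/#.. is terminal -1 (V); from #../#.. depth 11
if H skipped the turn, V would face:
~ ply 1, V at #../#.. | V01=+1→##./##.*; V02=+1→#.#/#.#
~ ply 2: ##./##. is terminal -1 (H); from #../#.. depth 11
compare (H): move=+1 vs pass=-1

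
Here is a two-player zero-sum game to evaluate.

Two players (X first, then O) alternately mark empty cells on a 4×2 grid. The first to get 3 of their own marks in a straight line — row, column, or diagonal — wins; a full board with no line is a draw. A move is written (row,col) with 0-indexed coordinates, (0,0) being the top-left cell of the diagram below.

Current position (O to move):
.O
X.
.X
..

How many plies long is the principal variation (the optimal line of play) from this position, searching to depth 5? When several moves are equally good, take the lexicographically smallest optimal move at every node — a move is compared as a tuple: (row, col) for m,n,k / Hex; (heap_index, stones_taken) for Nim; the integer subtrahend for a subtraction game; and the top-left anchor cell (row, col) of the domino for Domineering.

[.O/X./.X/..] O move#1: (0,0):+0/OO/X./.X/..*, (1,1):-1/.O/XO/.X/.., (2,0):+0/.O/X./OX/.., (3,0):+0/.O/X./.X/O., (3,1):-1/.O/X./.X/.O
[OO/X./.X/..] X move#2: (1,1):+0/OO/XX/.X/..*, (2,0):+0/OO/X./XX/.., (3,0):+0/OO/X./.X/X., (3,1):+0/OO/X./.X/.X
[OO/XX/.X/..] O move#3: (2,0):-1/OO/XX/OX/.., (3,0):-1/OO/XX/.X/O., (3,1):+0/OO/XX/.X/.O*
[OO/XX/.X/.O] X move#4: (2,0):+0/OO/XX/XX/.O*, (3,0):+0/OO/XX/.X/XO
[OO/XX/XX/.O] O move#5: (3,0):+0/OO/XX/XX/OO*
[OO/XX/XX/OO] end (terminal +0, X#6); searched .O/X./.X/.. to 5

PV length from [.O/X./.X/..]: 5 plies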